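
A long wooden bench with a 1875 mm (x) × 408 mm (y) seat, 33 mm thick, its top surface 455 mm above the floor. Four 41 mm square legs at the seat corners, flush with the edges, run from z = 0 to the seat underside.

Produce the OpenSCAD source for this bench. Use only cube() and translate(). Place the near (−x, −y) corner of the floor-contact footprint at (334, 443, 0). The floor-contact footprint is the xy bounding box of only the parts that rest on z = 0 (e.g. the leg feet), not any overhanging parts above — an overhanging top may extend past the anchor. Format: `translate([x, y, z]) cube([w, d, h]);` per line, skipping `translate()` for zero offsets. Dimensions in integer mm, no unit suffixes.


translate([334, 443, 422]) cube([1875, 408, 33]);
translate([334, 443, 0]) cube([41, 41, 422]);
translate([334, 810, 0]) cube([41, 41, 422]);
translate([2168, 443, 0]) cube([41, 41, 422]);
translate([2168, 810, 0]) cube([41, 41, 422]);


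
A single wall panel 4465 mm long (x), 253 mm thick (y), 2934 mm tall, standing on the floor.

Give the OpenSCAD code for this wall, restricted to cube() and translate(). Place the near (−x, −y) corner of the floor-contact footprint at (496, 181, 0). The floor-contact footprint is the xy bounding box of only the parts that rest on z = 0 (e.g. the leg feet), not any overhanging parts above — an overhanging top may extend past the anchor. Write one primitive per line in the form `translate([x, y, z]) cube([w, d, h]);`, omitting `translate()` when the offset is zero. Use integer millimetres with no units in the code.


translate([496, 181, 0]) cube([4465, 253, 2934]);


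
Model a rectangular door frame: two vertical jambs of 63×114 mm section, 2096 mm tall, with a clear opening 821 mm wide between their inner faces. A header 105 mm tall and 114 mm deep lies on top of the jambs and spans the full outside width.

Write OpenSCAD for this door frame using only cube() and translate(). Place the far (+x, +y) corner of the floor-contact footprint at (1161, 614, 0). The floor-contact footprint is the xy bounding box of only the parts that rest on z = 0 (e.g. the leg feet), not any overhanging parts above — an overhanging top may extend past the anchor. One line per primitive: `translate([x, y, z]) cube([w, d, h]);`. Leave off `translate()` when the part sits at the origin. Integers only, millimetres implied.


translate([214, 500, 0]) cube([63, 114, 2096]);
translate([1098, 500, 0]) cube([63, 114, 2096]);
translate([214, 500, 2096]) cube([947, 114, 105]);


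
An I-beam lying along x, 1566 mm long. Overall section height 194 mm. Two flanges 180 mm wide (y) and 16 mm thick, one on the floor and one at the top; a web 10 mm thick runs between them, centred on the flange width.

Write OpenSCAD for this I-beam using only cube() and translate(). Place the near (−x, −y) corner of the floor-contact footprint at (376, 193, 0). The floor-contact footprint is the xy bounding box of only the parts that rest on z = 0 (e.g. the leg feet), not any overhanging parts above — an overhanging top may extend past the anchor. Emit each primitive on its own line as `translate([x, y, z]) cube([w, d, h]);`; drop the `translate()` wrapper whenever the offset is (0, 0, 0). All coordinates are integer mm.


translate([376, 193, 0]) cube([1566, 180, 16]);
translate([376, 278, 16]) cube([1566, 10, 162]);
translate([376, 193, 178]) cube([1566, 180, 16]);


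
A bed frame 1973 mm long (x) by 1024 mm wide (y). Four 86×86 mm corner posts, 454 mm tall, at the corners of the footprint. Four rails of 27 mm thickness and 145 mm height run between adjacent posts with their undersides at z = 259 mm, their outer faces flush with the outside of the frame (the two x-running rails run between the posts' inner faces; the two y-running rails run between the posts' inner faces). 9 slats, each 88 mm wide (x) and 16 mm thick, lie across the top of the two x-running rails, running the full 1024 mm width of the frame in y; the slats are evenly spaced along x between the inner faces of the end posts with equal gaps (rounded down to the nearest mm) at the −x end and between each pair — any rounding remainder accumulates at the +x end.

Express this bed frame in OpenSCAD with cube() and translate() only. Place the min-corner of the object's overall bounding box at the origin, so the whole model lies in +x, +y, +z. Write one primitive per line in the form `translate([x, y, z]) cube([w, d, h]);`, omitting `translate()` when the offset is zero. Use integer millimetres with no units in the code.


cube([86, 86, 454]);
translate([0, 938, 0]) cube([86, 86, 454]);
translate([1887, 0, 0]) cube([86, 86, 454]);
translate([1887, 938, 0]) cube([86, 86, 454]);
translate([86, 0, 259]) cube([1801, 27, 145]);
translate([86, 997, 259]) cube([1801, 27, 145]);
translate([0, 86, 259]) cube([27, 852, 145]);
translate([1946, 86, 259]) cube([27, 852, 145]);
translate([186, 0, 404]) cube([88, 1024, 16]);
translate([374, 0, 404]) cube([88, 1024, 16]);
translate([562, 0, 404]) cube([88, 1024, 16]);
translate([750, 0, 404]) cube([88, 1024, 16]);
translate([938, 0, 404]) cube([88, 1024, 16]);
translate([1126, 0, 404]) cube([88, 1024, 16]);
translate([1314, 0, 404]) cube([88, 1024, 16]);
translate([1502, 0, 404]) cube([88, 1024, 16]);
translate([1690, 0, 404]) cube([88, 1024, 16]);


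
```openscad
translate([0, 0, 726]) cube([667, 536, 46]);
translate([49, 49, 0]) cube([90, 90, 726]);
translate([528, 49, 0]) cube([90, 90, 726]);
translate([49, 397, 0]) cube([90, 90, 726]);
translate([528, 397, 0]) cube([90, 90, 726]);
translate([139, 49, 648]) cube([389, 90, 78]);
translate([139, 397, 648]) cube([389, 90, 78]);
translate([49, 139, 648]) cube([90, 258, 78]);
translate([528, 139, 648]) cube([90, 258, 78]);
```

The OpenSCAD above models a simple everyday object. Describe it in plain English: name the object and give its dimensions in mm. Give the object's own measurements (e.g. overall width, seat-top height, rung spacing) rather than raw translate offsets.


A table: top 667 mm (x) × 536 mm (y), 46 mm thick, upper face at z = 772 mm, on four 90×90 mm square legs, each inset 49 mm from the nearest pair of top edges from z = 0 to the bottom of the top. Four apron rails, 90 mm thick and 78 mm tall, run between adjacent legs with their top edges flush with the underside of the top and their outer faces flush with the legs' outer faces.


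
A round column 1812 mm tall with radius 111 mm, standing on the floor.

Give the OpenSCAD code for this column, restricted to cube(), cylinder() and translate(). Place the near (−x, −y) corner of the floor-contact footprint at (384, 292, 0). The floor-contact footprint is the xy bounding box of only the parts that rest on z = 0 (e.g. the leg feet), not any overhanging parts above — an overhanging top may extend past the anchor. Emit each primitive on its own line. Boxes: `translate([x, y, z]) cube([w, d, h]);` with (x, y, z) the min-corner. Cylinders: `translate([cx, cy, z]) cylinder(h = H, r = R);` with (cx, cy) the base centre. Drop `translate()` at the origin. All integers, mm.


translate([495, 403, 0]) cylinder(h = 1812, r = 111);


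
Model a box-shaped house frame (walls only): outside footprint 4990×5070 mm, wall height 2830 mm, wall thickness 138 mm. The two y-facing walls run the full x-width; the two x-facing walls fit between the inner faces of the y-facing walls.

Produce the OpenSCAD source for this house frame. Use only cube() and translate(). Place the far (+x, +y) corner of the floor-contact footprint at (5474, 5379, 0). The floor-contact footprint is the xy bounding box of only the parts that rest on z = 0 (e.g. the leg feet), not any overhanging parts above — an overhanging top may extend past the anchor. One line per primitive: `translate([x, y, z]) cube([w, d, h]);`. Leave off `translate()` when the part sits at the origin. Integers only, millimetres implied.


translate([484, 309, 0]) cube([4990, 138, 2830]);
translate([484, 5241, 0]) cube([4990, 138, 2830]);
translate([484, 447, 0]) cube([138, 4794, 2830]);
translate([5336, 447, 0]) cube([138, 4794, 2830]);


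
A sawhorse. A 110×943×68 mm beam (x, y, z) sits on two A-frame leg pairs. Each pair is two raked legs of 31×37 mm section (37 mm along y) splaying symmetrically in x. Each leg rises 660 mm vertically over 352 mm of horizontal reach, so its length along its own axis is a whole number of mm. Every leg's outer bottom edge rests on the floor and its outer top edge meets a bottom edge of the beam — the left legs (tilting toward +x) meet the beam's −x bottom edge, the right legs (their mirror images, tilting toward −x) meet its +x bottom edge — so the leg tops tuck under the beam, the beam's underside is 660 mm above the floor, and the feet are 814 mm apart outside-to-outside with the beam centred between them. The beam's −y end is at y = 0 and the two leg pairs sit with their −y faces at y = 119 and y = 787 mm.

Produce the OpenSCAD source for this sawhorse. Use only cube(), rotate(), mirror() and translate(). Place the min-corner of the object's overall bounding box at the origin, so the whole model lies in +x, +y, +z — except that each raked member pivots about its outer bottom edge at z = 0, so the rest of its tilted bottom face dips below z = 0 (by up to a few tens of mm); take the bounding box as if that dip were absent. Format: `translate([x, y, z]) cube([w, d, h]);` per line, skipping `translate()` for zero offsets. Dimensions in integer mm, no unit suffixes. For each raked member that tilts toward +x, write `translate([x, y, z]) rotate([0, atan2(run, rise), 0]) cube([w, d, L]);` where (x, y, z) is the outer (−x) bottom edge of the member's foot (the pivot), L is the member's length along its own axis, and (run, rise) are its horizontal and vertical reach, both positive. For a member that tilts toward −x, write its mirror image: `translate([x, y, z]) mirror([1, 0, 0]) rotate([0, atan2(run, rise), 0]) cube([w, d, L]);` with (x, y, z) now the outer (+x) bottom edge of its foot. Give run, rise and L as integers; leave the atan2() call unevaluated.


// leg length = √(352² + 660²) = 748
// right-leg outer foot x = 2·352 + 110 = 814
// beam min-corner = (352, 0, 660)
translate([352, 0, 660]) cube([110, 943, 68]);
translate([0, 119, 0]) rotate([0, atan2(352, 660), 0]) cube([31, 37, 748]);
translate([814, 119, 0]) mirror([1, 0, 0]) rotate([0, atan2(352, 660), 0]) cube([31, 37, 748]);
translate([0, 787, 0]) rotate([0, atan2(352, 660), 0]) cube([31, 37, 748]);
translate([814, 787, 0]) mirror([1, 0, 0]) rotate([0, atan2(352, 660), 0]) cube([31, 37, 748]);


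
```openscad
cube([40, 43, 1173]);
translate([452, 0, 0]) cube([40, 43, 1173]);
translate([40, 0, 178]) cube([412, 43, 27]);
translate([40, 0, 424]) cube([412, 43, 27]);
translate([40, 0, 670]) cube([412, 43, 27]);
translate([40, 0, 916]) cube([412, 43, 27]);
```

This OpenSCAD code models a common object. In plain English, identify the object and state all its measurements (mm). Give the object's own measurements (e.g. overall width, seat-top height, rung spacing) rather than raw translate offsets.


A straight ladder. Two 40×43 mm vertical rails, 1173 mm tall, stand 492 mm apart (outside-to-outside) with their front faces coplanar on the −y side. 4 rungs, each 43 mm deep and 27 mm tall, span between the inner faces of the rails, front faces flush with the rails. The lowest rung's underside is at z = 178 mm and rungs are spaced 246 mm apart (underside to underside).


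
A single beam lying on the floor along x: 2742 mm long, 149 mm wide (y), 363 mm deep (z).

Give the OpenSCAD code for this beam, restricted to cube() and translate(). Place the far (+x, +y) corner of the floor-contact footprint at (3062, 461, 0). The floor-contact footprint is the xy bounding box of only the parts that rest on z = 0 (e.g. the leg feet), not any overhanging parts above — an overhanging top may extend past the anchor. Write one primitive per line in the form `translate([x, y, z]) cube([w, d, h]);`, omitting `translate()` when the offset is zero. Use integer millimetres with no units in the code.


translate([320, 312, 0]) cube([2742, 149, 363]);


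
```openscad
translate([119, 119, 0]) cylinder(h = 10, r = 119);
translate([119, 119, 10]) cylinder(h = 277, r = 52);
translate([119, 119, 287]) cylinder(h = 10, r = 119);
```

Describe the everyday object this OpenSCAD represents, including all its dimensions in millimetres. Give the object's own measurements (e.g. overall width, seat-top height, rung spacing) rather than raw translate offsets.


A spool: two coaxial disc flanges of radius 119 mm and thickness 10 mm, joined by a core cylinder of radius 52 mm and height 277 mm. The lower flange rests on z = 0 and the three cylinders share a vertical axis.


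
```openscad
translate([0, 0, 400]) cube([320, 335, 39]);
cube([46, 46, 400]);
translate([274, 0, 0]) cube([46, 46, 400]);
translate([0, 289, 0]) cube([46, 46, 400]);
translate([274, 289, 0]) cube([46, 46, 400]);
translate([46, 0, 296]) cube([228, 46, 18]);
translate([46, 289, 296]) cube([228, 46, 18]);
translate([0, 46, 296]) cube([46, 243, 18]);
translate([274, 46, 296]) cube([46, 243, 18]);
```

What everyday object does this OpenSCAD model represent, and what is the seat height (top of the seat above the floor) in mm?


A stool. The seat height is 439 mm.

A 320×335×39 slab at z = 400 on four corner posts — a stool. The seat top is 400 + 39 = 439 mm.


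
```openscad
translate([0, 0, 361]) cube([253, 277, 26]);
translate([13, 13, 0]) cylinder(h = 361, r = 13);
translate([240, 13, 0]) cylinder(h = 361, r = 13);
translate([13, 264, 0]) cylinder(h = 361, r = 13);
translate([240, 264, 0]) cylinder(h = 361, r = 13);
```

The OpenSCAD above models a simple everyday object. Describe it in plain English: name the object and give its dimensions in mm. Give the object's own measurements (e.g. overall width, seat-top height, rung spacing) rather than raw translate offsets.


A simple wooden stool: a rectangular seat 253 mm (x) by 277 mm (y), 26 mm thick, top face at z = 387 mm, on four round legs, each 26 mm in diameter. The legs rest on z = 0, each leg's axis is inset half a diameter from the nearest pair of seat edges (so the leg's bounding box is flush with the corner).


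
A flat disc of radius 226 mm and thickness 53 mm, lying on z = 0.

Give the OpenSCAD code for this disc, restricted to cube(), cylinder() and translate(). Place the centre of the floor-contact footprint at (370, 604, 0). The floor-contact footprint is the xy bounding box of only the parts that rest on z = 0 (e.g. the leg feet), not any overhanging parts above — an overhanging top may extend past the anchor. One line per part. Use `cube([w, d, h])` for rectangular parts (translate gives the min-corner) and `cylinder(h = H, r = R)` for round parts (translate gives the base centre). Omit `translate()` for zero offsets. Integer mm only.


translate([370, 604, 0]) cylinder(h = 53, r = 226);


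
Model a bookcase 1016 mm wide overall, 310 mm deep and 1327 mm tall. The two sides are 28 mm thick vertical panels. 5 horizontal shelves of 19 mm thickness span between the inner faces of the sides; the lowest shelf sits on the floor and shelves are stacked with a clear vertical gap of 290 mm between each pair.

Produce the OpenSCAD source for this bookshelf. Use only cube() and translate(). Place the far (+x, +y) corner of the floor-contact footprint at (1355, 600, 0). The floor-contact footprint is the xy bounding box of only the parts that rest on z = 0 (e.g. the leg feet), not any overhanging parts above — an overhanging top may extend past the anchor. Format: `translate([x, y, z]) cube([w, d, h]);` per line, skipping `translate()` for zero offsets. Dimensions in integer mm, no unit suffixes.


translate([339, 290, 0]) cube([28, 310, 1327]);
translate([1327, 290, 0]) cube([28, 310, 1327]);
translate([367, 290, 0]) cube([960, 310, 19]);
translate([367, 290, 309]) cube([960, 310, 19]);
translate([367, 290, 618]) cube([960, 310, 19]);
translate([367, 290, 927]) cube([960, 310, 19]);
translate([367, 290, 1236]) cube([960, 310, 19]);


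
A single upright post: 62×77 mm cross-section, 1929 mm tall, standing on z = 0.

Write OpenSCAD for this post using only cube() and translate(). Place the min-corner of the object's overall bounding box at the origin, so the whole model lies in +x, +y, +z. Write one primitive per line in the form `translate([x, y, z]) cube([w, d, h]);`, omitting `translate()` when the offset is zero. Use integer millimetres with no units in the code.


cube([62, 77, 1929]);


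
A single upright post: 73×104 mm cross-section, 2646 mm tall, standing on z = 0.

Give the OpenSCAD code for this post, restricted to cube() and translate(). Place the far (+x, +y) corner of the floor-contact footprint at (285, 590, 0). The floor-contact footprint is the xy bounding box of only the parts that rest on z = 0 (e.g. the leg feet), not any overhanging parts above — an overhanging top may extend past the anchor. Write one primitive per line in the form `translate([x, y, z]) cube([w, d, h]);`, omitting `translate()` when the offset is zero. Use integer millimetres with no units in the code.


translate([212, 486, 0]) cube([73, 104, 2646]);


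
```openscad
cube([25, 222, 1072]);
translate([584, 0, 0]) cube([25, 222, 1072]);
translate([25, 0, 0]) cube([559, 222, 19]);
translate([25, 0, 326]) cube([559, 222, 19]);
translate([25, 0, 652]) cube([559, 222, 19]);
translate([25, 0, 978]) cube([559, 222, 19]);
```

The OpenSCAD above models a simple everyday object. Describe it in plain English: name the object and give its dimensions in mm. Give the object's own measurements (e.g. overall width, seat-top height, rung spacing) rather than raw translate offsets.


An open bookshelf. Two side panels, each 25 mm thick, 222 mm deep and 1072 mm tall, stand 609 mm apart (outside-to-outside). Between them sit 4 shelves, each 19 mm thick and 222 mm deep, spanning the full gap between the sides. The bottom shelf rests on the floor (its underside at z = 0) and the clear gap between one shelf's top and the next shelf's underside is 307 mm.


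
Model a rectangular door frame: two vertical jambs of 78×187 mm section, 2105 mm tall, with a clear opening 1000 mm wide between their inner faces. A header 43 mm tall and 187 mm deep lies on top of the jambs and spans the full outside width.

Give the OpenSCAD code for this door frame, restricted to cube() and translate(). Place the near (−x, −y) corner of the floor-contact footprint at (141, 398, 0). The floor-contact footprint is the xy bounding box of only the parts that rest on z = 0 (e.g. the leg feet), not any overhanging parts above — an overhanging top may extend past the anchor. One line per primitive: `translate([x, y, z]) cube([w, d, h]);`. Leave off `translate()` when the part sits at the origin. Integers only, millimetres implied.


translate([141, 398, 0]) cube([78, 187, 2105]);
translate([1219, 398, 0]) cube([78, 187, 2105]);
translate([141, 398, 2105]) cube([1156, 187, 43]);


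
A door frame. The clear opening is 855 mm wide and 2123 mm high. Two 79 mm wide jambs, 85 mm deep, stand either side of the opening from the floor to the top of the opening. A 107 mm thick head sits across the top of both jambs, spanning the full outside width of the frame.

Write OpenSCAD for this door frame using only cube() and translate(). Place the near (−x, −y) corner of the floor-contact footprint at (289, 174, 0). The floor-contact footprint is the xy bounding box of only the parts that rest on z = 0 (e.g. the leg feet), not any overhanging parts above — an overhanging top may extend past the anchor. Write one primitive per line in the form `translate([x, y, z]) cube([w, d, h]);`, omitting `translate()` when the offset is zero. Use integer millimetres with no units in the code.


translate([289, 174, 0]) cube([79, 85, 2123]);
translate([1223, 174, 0]) cube([79, 85, 2123]);
translate([289, 174, 2123]) cube([1013, 85, 107]);


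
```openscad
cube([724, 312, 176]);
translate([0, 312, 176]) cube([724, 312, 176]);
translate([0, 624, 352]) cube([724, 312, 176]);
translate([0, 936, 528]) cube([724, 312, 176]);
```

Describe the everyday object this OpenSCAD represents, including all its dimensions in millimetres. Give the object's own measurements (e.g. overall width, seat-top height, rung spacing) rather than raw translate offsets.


A straight staircase of 4 solid steps. Each step is 724 mm wide (x), 312 mm deep (y, the going) and 176 mm tall (the rise). The first step rests on the floor; each subsequent step sits one going further in +y and one rise higher in +z, directly behind and above the previous step with no overlap.


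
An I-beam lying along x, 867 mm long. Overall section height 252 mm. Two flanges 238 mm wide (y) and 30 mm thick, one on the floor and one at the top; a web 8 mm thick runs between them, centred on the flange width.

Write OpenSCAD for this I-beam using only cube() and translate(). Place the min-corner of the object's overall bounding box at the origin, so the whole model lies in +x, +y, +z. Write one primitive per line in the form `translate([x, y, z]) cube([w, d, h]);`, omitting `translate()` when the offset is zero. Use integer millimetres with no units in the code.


cube([867, 238, 30]);
translate([0, 115, 30]) cube([867, 8, 192]);
translate([0, 0, 222]) cube([867, 238, 30]);


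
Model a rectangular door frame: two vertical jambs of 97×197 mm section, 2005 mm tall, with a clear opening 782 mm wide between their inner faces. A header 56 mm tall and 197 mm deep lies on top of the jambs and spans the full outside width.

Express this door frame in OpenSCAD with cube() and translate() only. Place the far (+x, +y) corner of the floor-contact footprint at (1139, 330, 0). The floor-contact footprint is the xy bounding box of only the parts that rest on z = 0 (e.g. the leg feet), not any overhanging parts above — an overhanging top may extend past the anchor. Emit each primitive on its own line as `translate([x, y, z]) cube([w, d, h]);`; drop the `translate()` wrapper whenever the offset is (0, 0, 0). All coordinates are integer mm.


translate([163, 133, 0]) cube([97, 197, 2005]);
translate([1042, 133, 0]) cube([97, 197, 2005]);
translate([163, 133, 2005]) cube([976, 197, 56]);


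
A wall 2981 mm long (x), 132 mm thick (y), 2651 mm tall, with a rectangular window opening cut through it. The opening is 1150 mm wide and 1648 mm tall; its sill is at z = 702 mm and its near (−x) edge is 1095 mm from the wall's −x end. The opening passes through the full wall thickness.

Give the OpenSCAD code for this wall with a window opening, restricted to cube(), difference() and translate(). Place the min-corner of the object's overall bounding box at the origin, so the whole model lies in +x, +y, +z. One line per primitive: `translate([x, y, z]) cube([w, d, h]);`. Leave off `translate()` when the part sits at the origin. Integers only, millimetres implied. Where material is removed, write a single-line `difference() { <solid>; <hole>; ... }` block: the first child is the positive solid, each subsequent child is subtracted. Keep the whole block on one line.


difference() { cube([2981, 132, 2651]); translate([1095, 0, 702]) cube([1150, 132, 1648]); }


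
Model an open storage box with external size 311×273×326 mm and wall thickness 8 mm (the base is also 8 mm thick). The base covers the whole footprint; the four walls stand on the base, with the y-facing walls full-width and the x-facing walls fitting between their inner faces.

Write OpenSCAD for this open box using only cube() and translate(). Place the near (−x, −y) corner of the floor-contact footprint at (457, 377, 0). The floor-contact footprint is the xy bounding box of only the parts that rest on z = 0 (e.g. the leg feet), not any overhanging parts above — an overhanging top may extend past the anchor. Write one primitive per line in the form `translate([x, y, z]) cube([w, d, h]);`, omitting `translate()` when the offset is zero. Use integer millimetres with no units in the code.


translate([457, 377, 0]) cube([311, 273, 8]);
translate([457, 377, 8]) cube([311, 8, 318]);
translate([457, 642, 8]) cube([311, 8, 318]);
translate([457, 385, 8]) cube([8, 257, 318]);
translate([760, 385, 8]) cube([8, 257, 318]);


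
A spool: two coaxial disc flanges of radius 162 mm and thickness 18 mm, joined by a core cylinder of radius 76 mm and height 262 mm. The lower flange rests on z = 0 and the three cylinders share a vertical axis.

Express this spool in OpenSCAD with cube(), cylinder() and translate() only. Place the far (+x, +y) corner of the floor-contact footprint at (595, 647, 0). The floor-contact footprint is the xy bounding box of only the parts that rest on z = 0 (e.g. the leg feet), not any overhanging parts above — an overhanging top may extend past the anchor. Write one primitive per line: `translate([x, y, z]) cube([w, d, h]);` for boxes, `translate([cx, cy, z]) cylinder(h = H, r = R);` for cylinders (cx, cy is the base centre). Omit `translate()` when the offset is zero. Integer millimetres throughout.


translate([433, 485, 0]) cylinder(h = 18, r = 162);
translate([433, 485, 18]) cylinder(h = 262, r = 76);
translate([433, 485, 280]) cylinder(h = 18, r = 162);


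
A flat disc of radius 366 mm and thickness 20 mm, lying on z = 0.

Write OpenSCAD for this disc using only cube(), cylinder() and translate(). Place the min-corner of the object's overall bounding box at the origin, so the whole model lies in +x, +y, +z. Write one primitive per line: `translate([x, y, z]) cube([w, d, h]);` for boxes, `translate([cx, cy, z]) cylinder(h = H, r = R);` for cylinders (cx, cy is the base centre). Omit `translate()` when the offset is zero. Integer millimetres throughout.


translate([366, 366, 0]) cylinder(h = 20, r = 366);


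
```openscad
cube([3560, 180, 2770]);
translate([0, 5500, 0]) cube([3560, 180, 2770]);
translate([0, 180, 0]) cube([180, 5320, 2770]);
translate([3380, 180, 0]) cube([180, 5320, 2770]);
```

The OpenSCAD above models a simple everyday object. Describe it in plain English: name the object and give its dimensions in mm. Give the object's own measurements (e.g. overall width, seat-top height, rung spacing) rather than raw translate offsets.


The wall frame of a small rectangular building: four walls, each 2770 mm tall and 180 mm thick, enclosing a footprint 3560 mm (x) by 5680 mm (y) outside-to-outside, with no floor or roof. The front and back walls (the −y and +y sides) span the full width; the two side walls fit between them.


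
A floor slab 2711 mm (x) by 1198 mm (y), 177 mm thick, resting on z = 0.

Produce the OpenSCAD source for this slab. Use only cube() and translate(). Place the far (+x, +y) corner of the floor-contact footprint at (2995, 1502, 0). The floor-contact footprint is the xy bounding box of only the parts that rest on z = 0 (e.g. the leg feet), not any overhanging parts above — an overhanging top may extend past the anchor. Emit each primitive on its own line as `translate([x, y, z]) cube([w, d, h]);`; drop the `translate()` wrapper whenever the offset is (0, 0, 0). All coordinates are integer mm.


translate([284, 304, 0]) cube([2711, 1198, 177]);


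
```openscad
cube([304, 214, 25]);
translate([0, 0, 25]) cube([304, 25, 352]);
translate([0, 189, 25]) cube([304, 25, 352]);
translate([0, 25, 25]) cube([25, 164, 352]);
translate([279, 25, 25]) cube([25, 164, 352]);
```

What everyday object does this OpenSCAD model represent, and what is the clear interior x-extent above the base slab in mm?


An open box. The internal width is 254 mm.

A 304×214 base slab with four walls standing on it — an open box. The base is 304 mm wide and the walls are 25 mm thick, so the internal width is 304 − 2 × 25 = 254 mm.


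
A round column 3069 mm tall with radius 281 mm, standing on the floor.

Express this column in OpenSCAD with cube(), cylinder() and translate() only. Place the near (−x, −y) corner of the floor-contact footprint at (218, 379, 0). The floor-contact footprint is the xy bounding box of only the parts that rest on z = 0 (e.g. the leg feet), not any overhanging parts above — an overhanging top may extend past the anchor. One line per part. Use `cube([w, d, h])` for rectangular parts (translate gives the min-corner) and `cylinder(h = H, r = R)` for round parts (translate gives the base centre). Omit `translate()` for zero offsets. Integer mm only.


translate([499, 660, 0]) cylinder(h = 3069, r = 281);


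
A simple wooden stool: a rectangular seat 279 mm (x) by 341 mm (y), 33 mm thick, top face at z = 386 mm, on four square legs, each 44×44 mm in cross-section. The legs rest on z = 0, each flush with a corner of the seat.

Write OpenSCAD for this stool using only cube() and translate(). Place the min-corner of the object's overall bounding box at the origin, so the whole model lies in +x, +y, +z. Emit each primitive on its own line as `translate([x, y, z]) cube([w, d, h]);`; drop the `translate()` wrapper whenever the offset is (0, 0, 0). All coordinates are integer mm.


translate([0, 0, 353]) cube([279, 341, 33]);
cube([44, 44, 353]);
translate([235, 0, 0]) cube([44, 44, 353]);
translate([0, 297, 0]) cube([44, 44, 353]);
translate([235, 297, 0]) cube([44, 44, 353]);


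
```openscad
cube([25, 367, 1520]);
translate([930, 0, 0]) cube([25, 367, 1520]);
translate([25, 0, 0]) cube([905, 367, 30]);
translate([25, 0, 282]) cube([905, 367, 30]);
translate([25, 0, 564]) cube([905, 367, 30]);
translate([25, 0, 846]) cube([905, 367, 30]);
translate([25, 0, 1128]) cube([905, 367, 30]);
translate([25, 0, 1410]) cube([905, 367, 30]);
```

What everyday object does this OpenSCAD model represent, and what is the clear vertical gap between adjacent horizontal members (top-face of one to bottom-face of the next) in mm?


A bookshelf. The clear shelf gap is 252 mm.

Two tall side panels with 6 horizontal boards between them — a bookshelf. The first two shelf undersides are at z = 0 and z = 282; with shelf thickness 30, the clear gap is 282 − 0 − 30 = 252 mm.


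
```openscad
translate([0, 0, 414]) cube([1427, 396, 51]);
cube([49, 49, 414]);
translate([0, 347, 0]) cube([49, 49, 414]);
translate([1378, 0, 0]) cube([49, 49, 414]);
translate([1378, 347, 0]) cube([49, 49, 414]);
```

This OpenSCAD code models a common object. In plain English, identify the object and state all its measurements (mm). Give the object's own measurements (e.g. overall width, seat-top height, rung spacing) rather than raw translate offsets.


A bench: a 1427×396 mm seat slab, 51 mm thick, top at z = 465 mm, on four 49×49 mm square legs flush with the seat corners and standing on z = 0.


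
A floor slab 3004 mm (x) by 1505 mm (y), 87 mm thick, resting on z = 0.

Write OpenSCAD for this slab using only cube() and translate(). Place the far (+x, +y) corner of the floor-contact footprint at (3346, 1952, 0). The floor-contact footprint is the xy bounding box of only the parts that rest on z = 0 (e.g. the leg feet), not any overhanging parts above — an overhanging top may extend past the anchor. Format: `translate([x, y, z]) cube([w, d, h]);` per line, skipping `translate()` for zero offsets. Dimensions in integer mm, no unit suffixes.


translate([342, 447, 0]) cube([3004, 1505, 87]);


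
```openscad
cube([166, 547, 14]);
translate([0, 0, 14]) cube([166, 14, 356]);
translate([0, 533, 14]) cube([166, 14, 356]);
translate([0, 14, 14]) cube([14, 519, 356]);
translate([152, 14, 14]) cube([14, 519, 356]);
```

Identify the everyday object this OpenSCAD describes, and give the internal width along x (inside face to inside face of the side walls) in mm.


An open box. The internal width is 138 mm.

A 166×547 base slab with four walls standing on it — an open box. The base is 166 mm wide and the walls are 14 mm thick, so the internal width is 166 − 2 × 14 = 138 mm.


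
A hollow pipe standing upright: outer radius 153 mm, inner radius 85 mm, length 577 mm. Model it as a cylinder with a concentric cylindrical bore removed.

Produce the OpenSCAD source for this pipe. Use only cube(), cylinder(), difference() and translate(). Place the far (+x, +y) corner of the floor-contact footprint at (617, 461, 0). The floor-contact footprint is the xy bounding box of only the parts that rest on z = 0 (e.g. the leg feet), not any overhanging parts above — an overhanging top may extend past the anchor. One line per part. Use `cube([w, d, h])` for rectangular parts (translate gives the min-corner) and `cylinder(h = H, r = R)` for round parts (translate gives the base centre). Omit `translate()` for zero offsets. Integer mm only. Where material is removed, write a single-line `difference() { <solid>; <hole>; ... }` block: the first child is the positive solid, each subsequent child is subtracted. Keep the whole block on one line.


difference() { translate([464, 308, 0]) cylinder(h = 577, r = 153); translate([464, 308, 0]) cylinder(h = 577, r = 85); }


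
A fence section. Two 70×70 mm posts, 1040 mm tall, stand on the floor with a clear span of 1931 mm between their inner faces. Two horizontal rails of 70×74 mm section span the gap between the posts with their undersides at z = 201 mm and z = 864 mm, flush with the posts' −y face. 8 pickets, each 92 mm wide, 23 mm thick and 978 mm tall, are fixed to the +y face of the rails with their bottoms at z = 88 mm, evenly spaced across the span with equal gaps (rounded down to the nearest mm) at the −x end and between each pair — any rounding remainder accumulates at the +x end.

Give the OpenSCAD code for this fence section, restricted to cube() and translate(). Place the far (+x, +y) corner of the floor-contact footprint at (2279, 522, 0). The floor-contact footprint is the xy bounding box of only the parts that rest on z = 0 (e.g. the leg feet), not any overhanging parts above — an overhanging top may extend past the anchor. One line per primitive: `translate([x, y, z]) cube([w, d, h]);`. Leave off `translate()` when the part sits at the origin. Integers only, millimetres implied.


translate([208, 452, 0]) cube([70, 70, 1040]);
translate([2209, 452, 0]) cube([70, 70, 1040]);
translate([278, 452, 201]) cube([1931, 70, 74]);
translate([278, 452, 864]) cube([1931, 70, 74]);
translate([410, 522, 88]) cube([92, 23, 978]);
translate([634, 522, 88]) cube([92, 23, 978]);
translate([858, 522, 88]) cube([92, 23, 978]);
translate([1082, 522, 88]) cube([92, 23, 978]);
translate([1306, 522, 88]) cube([92, 23, 978]);
translate([1530, 522, 88]) cube([92, 23, 978]);
translate([1754, 522, 88]) cube([92, 23, 978]);
translate([1978, 522, 88]) cube([92, 23, 978]);


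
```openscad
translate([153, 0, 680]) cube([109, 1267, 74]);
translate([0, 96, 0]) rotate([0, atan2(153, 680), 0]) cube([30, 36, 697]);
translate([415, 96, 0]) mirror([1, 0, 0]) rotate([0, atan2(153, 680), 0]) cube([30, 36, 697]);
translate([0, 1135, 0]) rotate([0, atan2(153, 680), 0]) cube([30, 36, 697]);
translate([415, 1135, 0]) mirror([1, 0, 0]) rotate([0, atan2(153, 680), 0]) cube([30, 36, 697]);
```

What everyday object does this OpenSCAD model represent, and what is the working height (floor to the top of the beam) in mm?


A sawhorse. The overall height is 754 mm.

A beam across two mirrored pairs of raked legs — a sawhorse. The beam's underside is at z = 680 (matching the legs' vertical rise in atan2(153, 680)) and the beam is 74 mm tall, so its top is at 680 + 74 = 754 mm. The raked legs top out at the beam's underside, so that is the highest point.


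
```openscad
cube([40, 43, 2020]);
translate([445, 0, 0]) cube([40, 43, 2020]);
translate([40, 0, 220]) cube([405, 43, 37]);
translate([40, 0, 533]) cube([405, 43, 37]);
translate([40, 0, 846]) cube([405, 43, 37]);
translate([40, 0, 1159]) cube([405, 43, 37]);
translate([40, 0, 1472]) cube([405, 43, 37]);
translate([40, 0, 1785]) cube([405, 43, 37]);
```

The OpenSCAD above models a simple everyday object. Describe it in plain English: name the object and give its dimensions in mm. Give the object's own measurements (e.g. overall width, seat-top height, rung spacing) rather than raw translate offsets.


A straight ladder. Two 40×43 mm vertical rails, 2020 mm tall, stand 485 mm apart (outside-to-outside) with their front faces coplanar on the −y side. 6 rungs, each 43 mm deep and 37 mm tall, span between the inner faces of the rails, front faces flush with the rails. The lowest rung's underside is at z = 220 mm and rungs are spaced 313 mm apart (underside to underside).


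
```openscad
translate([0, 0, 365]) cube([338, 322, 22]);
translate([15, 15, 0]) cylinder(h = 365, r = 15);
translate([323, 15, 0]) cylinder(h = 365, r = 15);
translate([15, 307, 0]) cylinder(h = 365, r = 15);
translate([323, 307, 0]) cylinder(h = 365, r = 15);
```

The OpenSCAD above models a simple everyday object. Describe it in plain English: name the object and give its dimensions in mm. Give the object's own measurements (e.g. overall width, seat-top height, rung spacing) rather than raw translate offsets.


A four-legged stool. The seat is a 338×322×22 mm slab whose top surface is at z = 387 mm; four round legs, each 30 mm in diameter, run from the floor (z = 0) to the underside of the seat, each leg's axis is inset half a diameter from the nearest pair of seat edges (so the leg's bounding box is flush with the corner).


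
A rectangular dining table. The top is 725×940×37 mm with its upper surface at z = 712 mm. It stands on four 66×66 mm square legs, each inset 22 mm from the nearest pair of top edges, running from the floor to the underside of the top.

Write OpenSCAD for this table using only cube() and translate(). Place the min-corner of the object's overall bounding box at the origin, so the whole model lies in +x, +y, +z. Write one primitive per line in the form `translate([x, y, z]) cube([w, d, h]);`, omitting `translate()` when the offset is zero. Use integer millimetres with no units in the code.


translate([0, 0, 675]) cube([725, 940, 37]);
translate([22, 22, 0]) cube([66, 66, 675]);
translate([637, 22, 0]) cube([66, 66, 675]);
translate([22, 852, 0]) cube([66, 66, 675]);
translate([637, 852, 0]) cube([66, 66, 675]);


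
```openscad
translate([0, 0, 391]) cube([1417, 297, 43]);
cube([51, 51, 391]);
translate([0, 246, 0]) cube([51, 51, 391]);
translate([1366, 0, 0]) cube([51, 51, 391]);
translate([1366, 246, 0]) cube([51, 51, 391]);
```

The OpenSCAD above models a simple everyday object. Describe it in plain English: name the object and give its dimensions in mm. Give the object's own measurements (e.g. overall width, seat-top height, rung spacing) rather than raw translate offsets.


A long wooden bench with a 1417 mm (x) × 297 mm (y) seat, 43 mm thick, its top surface 434 mm above the floor. Four 51 mm square legs at the seat corners, flush with the edges, run from z = 0 to the seat underside.


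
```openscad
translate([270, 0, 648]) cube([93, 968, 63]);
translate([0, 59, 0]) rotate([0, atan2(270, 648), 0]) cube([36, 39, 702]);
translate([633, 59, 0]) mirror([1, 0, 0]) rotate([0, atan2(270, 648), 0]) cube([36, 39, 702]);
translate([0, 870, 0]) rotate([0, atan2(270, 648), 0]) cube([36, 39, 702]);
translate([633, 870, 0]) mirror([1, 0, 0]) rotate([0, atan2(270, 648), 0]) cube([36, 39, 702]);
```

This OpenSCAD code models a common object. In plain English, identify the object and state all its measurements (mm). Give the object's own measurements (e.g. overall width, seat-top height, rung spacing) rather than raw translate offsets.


A sawhorse. A 93×968×63 mm beam (x, y, z) sits on two A-frame leg pairs. Each pair is two raked legs of 36×39 mm section (39 mm along y) splaying symmetrically in x. Each leg rises 648 mm vertically over 270 mm of horizontal reach and is 702 mm long along its own axis. Every leg's outer bottom edge rests on the floor and its outer top edge meets a bottom edge of the beam — the left legs (tilting toward +x) meet the beam's −x bottom edge, the right legs (their mirror images, tilting toward −x) meet its +x bottom edge — so the leg tops tuck under the beam, the beam's underside is 648 mm above the floor, and the feet are 633 mm apart outside-to-outside with the beam centred between them. The two leg pairs are set in 59 mm from either end of the beam.
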